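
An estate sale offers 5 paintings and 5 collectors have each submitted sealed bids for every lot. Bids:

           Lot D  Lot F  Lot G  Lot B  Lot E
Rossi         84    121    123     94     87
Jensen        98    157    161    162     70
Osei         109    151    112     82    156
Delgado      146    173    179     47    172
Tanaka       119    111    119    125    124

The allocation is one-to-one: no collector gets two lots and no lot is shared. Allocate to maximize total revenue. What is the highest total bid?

Optimal: Rossi→Lot F ($121), Jensen→Lot B ($162), Osei→Lot E ($156), Delgado→Lot G ($179), Tanaka→Lot D ($119) — total 121+162+156+179+119 = $737.
Row-greedy (each collector in turn takes its best remaining lot) gives $733, worse by 4.
Next-best assignment: Rossi→Lot G, Jensen→Lot B, Osei→Lot E, Delgado→Lot F, Tanaka→Lot D = $733.
Swapping Rossi↔Delgado (Rossi→Lot G $123, Delgado→Lot F $173) loses 4.

Max total: $737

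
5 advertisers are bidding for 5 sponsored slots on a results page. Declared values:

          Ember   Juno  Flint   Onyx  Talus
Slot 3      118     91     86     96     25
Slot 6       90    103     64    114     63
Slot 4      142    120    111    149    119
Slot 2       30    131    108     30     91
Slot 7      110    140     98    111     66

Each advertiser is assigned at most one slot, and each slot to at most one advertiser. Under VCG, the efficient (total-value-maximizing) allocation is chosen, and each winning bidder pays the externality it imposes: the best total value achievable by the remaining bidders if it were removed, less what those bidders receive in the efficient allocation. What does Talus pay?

Talus pays $35.

Efficient allocation: Ember→Slot 3 ($118), Juno→Slot 7 ($140), Flint→Slot 2 ($108), Onyx→Slot 6 ($114), Talus→Slot 4 ($119); total welfare W = $599.
Talus receives Slot 4 at value $119, so the others get W − 119 = $480.
Without Talus: best allocation of the remaining 4 bidders over all 5 slots is Ember→Slot 3 ($118), Juno→Slot 7 ($140), Flint→Slot 2 ($108), Onyx→Slot 4 ($149), total $515.
VCG payment = (others' best without Talus) − (others' welfare with Talus) = 515 − 480 = $35.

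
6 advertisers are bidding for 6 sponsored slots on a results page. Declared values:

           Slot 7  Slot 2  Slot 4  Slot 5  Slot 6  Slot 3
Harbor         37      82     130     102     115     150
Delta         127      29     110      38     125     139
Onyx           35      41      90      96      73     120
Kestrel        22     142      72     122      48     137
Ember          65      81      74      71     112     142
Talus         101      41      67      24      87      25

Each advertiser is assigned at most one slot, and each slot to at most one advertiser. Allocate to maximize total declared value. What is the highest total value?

Treat this as an assignment problem: match each advertiser to one slot.
Optimal: Harbor→Slot 4 ($130), Delta→Slot 6 ($125), Onyx→Slot 5 ($96), Kestrel→Slot 2 ($142), Ember→Slot 3 ($142), Talus→Slot 7 ($101) — total 130+125+96+142+142+101 = $736.
Row-greedy (each advertiser in turn takes its best remaining slot) gives $694, worse by 42.

Max total: $736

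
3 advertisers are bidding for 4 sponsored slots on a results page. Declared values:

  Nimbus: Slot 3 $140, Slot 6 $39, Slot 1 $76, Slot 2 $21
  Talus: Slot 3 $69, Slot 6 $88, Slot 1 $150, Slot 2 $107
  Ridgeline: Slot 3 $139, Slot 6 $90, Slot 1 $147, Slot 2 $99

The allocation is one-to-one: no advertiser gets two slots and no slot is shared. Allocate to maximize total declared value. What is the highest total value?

Maximum total: $394

Optimal: Nimbus→Slot 3 ($140), Talus→Slot 2 ($107), Ridgeline→Slot 1 ($147) — total 140+107+147 = $394.
Row-greedy (each advertiser in turn takes its best remaining slot) gives $389, worse by 5.
Next-best assignment: Nimbus→Slot 3, Talus→Slot 1, Ridgeline→Slot 2 = $389.
No other one-to-one assignment exceeds $394.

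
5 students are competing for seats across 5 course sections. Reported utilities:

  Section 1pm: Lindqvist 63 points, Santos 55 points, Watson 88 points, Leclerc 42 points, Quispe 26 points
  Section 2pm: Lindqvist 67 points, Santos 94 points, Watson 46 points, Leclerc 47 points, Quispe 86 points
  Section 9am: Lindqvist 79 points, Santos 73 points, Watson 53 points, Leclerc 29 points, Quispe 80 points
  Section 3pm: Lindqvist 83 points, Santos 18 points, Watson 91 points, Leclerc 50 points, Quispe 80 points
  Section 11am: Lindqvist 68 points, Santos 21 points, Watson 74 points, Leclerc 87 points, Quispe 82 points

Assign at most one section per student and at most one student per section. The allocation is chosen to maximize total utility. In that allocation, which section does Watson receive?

Watson receives Section 1pm.

Optimal: Lindqvist→Section 3pm (83 points), Santos→Section 2pm (94 points), Watson→Section 1pm (88 points), Leclerc→Section 11am (87 points), Quispe→Section 9am (80 points) — total 83+94+88+87+80 = 432 points.
Max-entry greedy (repeatedly take the single best remaining cell) gives 415 points, worse by 17.
Watson's own top section is Section 3pm (91 points), but forcing Watson→Section 3pm and reassigning the rest optimally gives only 415 points — worse by 17.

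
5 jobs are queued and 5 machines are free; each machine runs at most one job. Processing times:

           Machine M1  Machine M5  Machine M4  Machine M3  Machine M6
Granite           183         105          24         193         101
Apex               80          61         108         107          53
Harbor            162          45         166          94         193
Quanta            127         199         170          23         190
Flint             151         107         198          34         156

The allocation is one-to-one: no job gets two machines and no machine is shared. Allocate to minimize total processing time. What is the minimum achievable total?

Optimal: Granite→Machine M4 (24 min), Apex→Machine M6 (53 min), Harbor→Machine M5 (45 min), Quanta→Machine M1 (127 min), Flint→Machine M3 (34 min) — total 24+53+45+127+34 = 283 min.
Swapping Apex↔Granite (Apex→Machine M4 108 min, Granite→Machine M6 101 min) adds 132.

Min total: 283 min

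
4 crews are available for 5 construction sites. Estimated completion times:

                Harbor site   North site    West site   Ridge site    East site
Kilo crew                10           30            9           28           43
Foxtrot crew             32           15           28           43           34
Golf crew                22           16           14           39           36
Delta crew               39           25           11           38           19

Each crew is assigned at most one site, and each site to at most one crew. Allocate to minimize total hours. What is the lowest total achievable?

Optimal: Kilo crew→Harbor site (10 hours), Foxtrot crew→North site (15 hours), Golf crew→West site (14 hours), Delta crew→East site (19 hours) — total 10+15+14+19 = 58 hours.
Next-best assignment: Kilo crew→West site, Foxtrot crew→North site, Golf crew→Harbor site, Delta crew→East site = 65 hours.
Swapping Golf crew↔Kilo crew (Golf crew→Harbor site 22 hours, Kilo crew→West site 9 hours) adds 7.

Minimum total: 58 hours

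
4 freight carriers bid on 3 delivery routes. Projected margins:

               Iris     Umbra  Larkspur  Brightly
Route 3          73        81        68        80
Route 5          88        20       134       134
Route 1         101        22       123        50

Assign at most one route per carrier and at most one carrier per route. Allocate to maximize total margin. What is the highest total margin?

Max total: $338k

Optimal: Umbra→Route 3 ($81k), Brightly→Route 5 ($134k), Larkspur→Route 1 ($123k) — total 81+134+123 = $338k.
Max-entry greedy (repeatedly take the single best remaining cell) gives $316k, worse by 22.
Checked against all permutations: $338k is optimal.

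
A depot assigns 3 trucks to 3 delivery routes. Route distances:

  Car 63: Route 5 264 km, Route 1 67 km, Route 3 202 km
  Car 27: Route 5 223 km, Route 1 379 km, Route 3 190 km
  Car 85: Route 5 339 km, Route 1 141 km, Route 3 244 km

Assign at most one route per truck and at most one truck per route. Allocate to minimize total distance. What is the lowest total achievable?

Minimum total: 534 km

Optimal: Car 63→Route 1 (67 km), Car 27→Route 5 (223 km), Car 85→Route 3 (244 km) — total 67+223+244 = 534 km.
Min-entry greedy (repeatedly take the single cheapest remaining cell) gives 596 km, worse by 62.
Next-best assignment: Car 63→Route 3, Car 27→Route 5, Car 85→Route 1 = 566 km.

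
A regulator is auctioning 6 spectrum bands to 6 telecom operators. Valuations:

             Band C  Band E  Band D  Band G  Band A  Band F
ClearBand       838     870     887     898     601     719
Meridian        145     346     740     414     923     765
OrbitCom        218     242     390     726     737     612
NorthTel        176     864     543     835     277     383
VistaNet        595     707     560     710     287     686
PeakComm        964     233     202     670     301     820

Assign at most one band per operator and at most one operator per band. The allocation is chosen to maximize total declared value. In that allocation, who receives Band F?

VistaNet receives Band F.

This is the linear assignment problem.
Optimal: ClearBand→Band D ($887M), Meridian→Band A ($923M), OrbitCom→Band G ($726M), NorthTel→Band E ($864M), VistaNet→Band F ($686M), PeakComm→Band C ($964M) — total 887+923+726+864+686+964 = $5050M.
Max-entry greedy (repeatedly take the single best remaining cell) gives $4725M, worse by 325.
Next-best assignment: ClearBand→Band D, Meridian→Band A, OrbitCom→Band F, NorthTel→Band E, VistaNet→Band G, PeakComm→Band C = $4960M.
Every other assignment is strictly worse.
VistaNet's own top band is Band G ($710M), but forcing VistaNet→Band G and reassigning the rest optimally gives only $4960M — worse by 90.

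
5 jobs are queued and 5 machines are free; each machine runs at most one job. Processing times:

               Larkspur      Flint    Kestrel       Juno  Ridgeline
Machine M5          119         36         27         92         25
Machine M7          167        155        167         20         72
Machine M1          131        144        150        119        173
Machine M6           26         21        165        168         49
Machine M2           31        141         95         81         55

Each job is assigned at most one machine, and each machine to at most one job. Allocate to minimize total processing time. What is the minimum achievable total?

Min total: 247 min

Optimal: Larkspur→Machine M2 (31 min), Flint→Machine M6 (21 min), Kestrel→Machine M1 (150 min), Juno→Machine M7 (20 min), Ridgeline→Machine M5 (25 min) — total 31+21+150+20+25 = 247 min.
Row-greedy (each job in turn takes its cheapest remaining machine) gives 350 min, worse by 103.
Next-best assignment: Larkspur→Machine M1, Flint→Machine M6, Kestrel→Machine M5, Juno→Machine M7, Ridgeline→Machine M2 = 254 min.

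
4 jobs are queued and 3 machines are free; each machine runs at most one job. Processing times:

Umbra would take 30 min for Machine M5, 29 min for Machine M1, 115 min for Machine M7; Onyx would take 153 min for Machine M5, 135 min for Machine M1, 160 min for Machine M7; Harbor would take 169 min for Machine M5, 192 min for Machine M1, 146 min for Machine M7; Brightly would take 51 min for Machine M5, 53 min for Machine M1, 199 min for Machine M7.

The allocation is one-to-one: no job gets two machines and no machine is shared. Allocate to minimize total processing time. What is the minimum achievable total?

Optimal: Brightly→Machine M5 (51 min), Umbra→Machine M1 (29 min), Harbor→Machine M7 (146 min) — total 51+29+146 = 226 min.
Column-greedy (each machine in turn goes to its cheapest remaining job) gives 229 min, worse by 3.
Next-best assignment: Umbra→Machine M5, Brightly→Machine M1, Harbor→Machine M7 = 229 min.
No other one-to-one assignment undercuts 226 min.

Minimum total: 226 min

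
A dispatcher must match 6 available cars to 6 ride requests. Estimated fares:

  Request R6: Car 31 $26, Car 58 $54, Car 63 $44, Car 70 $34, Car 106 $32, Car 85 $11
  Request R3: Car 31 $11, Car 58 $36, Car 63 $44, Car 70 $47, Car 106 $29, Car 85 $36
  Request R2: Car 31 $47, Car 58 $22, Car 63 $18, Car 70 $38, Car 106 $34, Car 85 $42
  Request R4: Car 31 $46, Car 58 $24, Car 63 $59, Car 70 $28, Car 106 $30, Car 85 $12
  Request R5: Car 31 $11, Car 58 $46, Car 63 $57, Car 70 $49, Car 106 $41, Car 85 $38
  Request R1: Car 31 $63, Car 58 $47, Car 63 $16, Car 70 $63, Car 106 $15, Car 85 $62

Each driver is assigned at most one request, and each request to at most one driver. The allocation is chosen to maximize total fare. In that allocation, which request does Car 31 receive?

Car 31 receives Request R2.

This is the linear assignment problem.
Optimal: Car 31→Request R2 ($47), Car 58→Request R6 ($54), Car 63→Request R4 ($59), Car 70→Request R3 ($47), Car 106→Request R5 ($41), Car 85→Request R1 ($62) — total 47+54+59+47+41+62 = $310.
Max-entry greedy (repeatedly take the single best remaining cell) gives $296, worse by 14.
Swapping Car 106↔Car 63 (Car 106→Request R4 $30, Car 63→Request R5 $57) loses 13.
No other one-to-one assignment exceeds $310.
Car 31's own top request is Request R1 ($63), but forcing Car 31→Request R1 and reassigning the rest optimally gives only $306 — worse by 4.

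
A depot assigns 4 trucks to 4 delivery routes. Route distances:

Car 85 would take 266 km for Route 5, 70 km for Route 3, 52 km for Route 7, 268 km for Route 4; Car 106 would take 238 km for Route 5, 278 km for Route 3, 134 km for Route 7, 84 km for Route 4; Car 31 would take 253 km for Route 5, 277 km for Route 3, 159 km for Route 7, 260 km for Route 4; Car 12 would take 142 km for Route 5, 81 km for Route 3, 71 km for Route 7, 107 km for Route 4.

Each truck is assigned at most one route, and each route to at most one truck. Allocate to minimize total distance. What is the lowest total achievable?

Treat this as an assignment problem: match each truck to one route.
Optimal: Car 85→Route 3 (70 km), Car 106→Route 4 (84 km), Car 31→Route 7 (159 km), Car 12→Route 5 (142 km) — total 70+84+159+142 = 455 km.
Column-greedy (each route in turn goes to its cheapest remaining truck) gives 606 km, worse by 151.
Checked against all permutations: 455 km is optimal.

Minimum total: 455 km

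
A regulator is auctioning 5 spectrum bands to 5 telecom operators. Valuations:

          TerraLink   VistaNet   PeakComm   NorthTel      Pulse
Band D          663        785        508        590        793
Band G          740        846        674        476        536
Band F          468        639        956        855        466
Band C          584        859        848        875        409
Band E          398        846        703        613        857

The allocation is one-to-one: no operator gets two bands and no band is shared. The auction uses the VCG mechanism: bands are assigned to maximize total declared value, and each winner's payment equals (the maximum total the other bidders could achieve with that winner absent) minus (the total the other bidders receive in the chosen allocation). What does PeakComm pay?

Efficient allocation: TerraLink→Band G ($740M), VistaNet→Band D ($785M), PeakComm→Band F ($956M), NorthTel→Band C ($875M), Pulse→Band E ($857M); total welfare W = $4213M.
PeakComm receives Band F at value $956M, so the others get W − 956 = $3257M.
Without PeakComm: best allocation of the remaining 4 bidders over all 5 bands is TerraLink→Band G ($740M), VistaNet→Band C ($859M), NorthTel→Band F ($855M), Pulse→Band E ($857M), total $3311M.
VCG payment = (others' best without PeakComm) − (others' welfare with PeakComm) = 3311 − 3257 = $54M.

PeakComm pays $54M.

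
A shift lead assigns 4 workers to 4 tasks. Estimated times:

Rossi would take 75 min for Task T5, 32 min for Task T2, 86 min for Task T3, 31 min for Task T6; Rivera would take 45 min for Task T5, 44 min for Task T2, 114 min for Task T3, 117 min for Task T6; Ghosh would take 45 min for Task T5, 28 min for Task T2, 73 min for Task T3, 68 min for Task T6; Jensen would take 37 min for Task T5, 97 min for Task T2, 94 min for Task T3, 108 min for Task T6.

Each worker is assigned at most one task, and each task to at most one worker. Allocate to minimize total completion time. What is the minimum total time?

Minimum total: 185 min

Optimal: Rossi→Task T6 (31 min), Rivera→Task T2 (44 min), Ghosh→Task T3 (73 min), Jensen→Task T5 (37 min) — total 31+44+73+37 = 185 min.
Row-greedy (each worker in turn takes its cheapest remaining task) gives 214 min, worse by 29.
Every other assignment is strictly worse.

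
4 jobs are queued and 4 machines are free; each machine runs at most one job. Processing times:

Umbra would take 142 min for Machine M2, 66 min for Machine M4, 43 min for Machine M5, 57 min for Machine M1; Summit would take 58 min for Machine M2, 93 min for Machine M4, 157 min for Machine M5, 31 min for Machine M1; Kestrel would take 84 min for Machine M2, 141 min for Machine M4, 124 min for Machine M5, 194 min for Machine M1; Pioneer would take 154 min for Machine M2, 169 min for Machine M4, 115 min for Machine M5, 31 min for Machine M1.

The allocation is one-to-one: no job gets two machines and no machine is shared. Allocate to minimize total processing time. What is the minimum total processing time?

Treat this as an assignment problem: match each job to one machine.
Optimal: Umbra→Machine M5 (43 min), Summit→Machine M4 (93 min), Kestrel→Machine M2 (84 min), Pioneer→Machine M1 (31 min) — total 43+93+84+31 = 251 min.
Min-entry greedy (repeatedly take the single cheapest remaining cell) gives 327 min, worse by 76.
Next-best assignment: Umbra→Machine M5, Summit→Machine M2, Kestrel→Machine M4, Pioneer→Machine M1 = 273 min.
Every other assignment is strictly worse.

Minimum total: 251 min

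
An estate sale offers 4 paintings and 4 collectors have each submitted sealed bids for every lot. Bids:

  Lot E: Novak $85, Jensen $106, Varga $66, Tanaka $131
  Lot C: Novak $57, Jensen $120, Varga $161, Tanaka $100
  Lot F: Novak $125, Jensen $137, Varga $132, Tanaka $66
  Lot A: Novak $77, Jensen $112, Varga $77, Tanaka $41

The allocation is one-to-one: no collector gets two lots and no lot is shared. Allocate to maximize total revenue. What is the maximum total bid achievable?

Optimal: Novak→Lot F ($125), Jensen→Lot A ($112), Varga→Lot C ($161), Tanaka→Lot E ($131) — total 125+112+161+131 = $529.
Column-greedy (each lot in turn goes to its best remaining collector) gives $506, worse by 23.
Next-best assignment: Novak→Lot A, Jensen→Lot F, Varga→Lot C, Tanaka→Lot E = $506.
Swapping Novak↔Tanaka (Novak→Lot E $85, Tanaka→Lot F $66) loses 105.

Maximum total: $529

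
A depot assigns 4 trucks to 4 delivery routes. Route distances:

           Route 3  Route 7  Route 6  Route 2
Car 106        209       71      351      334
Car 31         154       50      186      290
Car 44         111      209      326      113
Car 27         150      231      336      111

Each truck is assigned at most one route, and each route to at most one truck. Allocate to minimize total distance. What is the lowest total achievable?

Minimum total: 479 km

Optimal: Car 106→Route 7 (71 km), Car 31→Route 6 (186 km), Car 44→Route 3 (111 km), Car 27→Route 2 (111 km) — total 71+186+111+111 = 479 km.
Min-entry greedy (repeatedly take the single cheapest remaining cell) gives 623 km, worse by 144.
Swapping Car 27↔Car 106 (Car 27→Route 7 231 km, Car 106→Route 2 334 km) adds 383.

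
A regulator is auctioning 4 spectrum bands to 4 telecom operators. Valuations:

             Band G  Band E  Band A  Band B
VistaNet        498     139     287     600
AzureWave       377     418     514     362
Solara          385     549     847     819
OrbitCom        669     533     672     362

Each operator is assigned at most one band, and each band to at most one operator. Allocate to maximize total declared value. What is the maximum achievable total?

Optimal: VistaNet→Band B ($600M), AzureWave→Band E ($418M), Solara→Band A ($847M), OrbitCom→Band G ($669M) — total 600+418+847+669 = $2534M.
Next-best assignment: VistaNet→Band G, AzureWave→Band E, Solara→Band B, OrbitCom→Band A = $2407M.

Max total: $2534M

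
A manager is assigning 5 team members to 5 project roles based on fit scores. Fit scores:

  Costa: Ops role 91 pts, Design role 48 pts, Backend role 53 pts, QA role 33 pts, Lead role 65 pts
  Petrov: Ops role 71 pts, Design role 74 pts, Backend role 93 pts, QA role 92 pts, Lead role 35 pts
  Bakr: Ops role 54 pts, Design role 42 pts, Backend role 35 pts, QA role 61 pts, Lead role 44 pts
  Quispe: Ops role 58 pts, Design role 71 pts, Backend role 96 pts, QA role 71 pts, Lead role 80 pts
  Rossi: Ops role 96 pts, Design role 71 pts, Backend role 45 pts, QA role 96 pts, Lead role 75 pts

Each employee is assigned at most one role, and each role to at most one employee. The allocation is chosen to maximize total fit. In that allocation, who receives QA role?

This is a one-to-one assignment (maximum-weight bipartite matching).
Optimal: Costa→Ops role (91 pts), Petrov→Backend role (93 pts), Bakr→Design role (42 pts), Quispe→Lead role (80 pts), Rossi→QA role (96 pts) — total 91+93+42+80+96 = 402 pts.
Column-greedy (each role in turn goes to its best remaining employee) gives 392 pts, worse by 10.
Rossi's own top role is Ops role (96 pts), but forcing Rossi→Ops role and reassigning the rest optimally gives only 392 pts — worse by 10.

Rossi receives QA role.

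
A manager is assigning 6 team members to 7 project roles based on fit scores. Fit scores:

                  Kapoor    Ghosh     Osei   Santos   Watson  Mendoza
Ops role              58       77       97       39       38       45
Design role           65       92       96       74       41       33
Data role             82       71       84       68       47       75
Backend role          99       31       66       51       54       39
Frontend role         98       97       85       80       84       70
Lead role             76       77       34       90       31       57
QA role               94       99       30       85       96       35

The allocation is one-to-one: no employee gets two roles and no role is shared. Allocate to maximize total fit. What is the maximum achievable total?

Maximum total: 554 pts

This is the linear assignment problem.
Optimal: Kapoor→Backend role (99 pts), Ghosh→Frontend role (97 pts), Osei→Ops role (97 pts), Santos→Lead role (90 pts), Watson→QA role (96 pts), Mendoza→Data role (75 pts) — total 99+97+97+90+96+75 = 554 pts.
Column-greedy (each role in turn goes to its best remaining employee) gives 462 pts, worse by 92.
Next-best assignment: Kapoor→Backend role, Ghosh→Frontend role, Osei→Design role, Santos→Lead role, Watson→QA role, Mendoza→Data role = 553 pts.
Checked against all permutations: 554 pts is optimal.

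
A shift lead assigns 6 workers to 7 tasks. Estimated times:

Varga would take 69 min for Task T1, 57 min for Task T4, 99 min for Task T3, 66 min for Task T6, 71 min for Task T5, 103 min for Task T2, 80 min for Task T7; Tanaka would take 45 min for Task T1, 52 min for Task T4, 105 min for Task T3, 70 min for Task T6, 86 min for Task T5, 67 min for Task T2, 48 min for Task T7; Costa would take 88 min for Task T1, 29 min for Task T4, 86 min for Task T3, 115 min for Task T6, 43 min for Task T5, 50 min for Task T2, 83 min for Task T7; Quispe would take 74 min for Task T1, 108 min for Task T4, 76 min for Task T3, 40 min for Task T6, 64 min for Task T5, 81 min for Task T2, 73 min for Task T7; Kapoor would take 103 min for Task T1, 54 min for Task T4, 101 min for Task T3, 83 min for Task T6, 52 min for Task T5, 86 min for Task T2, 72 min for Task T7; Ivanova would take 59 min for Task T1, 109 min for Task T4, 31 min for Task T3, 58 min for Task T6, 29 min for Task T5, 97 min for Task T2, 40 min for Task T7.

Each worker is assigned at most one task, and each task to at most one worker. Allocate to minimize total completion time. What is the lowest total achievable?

Min total: 269 min

Optimal: Varga→Task T1 (69 min), Tanaka→Task T7 (48 min), Costa→Task T4 (29 min), Quispe→Task T6 (40 min), Kapoor→Task T5 (52 min), Ivanova→Task T3 (31 min) — total 69+48+29+40+52+31 = 269 min.
Column-greedy (each task in turn goes to its cheapest remaining worker) gives 300 min, worse by 31.
Swapping Ivanova↔Varga (Ivanova→Task T1 59 min, Varga→Task T3 99 min) adds 58.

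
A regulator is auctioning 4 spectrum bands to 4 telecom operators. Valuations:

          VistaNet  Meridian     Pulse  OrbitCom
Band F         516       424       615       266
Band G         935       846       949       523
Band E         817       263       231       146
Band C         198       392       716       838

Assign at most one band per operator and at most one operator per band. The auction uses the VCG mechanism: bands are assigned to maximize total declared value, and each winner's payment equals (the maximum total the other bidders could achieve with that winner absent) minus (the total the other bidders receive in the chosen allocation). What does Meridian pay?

Meridian pays $334M.

Efficient allocation: VistaNet→Band E ($817M), Meridian→Band G ($846M), Pulse→Band F ($615M), OrbitCom→Band C ($838M); total welfare W = $3116M.
Meridian receives Band G at value $846M, so the others get W − 846 = $2270M.
Without Meridian: best allocation of the remaining 3 bidders over all 4 bands is VistaNet→Band E ($817M), Pulse→Band G ($949M), OrbitCom→Band C ($838M), total $2604M.
VCG payment = (others' best without Meridian) − (others' welfare with Meridian) = 2604 − 2270 = $334M.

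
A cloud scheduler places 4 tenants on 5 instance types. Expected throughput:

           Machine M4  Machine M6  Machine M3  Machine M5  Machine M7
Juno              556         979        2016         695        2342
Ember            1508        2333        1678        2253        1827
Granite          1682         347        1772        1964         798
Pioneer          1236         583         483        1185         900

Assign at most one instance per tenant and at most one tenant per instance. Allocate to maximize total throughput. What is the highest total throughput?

Maximum total: 7875 ops/s

Optimal: Juno→Machine M7 (2342 ops/s), Ember→Machine M6 (2333 ops/s), Granite→Machine M5 (1964 ops/s), Pioneer→Machine M4 (1236 ops/s) — total 2342+2333+1964+1236 = 7875 ops/s.
Column-greedy (each instance in turn goes to its best remaining tenant) gives 7216 ops/s, worse by 659.
Every other assignment is strictly worse.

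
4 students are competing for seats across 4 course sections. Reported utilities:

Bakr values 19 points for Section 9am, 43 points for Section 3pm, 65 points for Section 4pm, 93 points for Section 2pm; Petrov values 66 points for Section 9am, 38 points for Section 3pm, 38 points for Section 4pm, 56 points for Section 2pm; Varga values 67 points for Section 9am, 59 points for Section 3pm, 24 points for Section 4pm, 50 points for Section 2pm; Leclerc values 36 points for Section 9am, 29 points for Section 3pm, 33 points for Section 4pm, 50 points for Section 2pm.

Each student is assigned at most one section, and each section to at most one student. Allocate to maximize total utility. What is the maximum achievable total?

Treat this as an assignment problem: match each student to one section.
Optimal: Bakr→Section 2pm (93 points), Petrov→Section 9am (66 points), Varga→Section 3pm (59 points), Leclerc→Section 4pm (33 points) — total 93+66+59+33 = 251 points.
Column-greedy (each section in turn goes to its best remaining student) gives 198 points, worse by 53.
Every other assignment is strictly worse.

Maximum total: 251 points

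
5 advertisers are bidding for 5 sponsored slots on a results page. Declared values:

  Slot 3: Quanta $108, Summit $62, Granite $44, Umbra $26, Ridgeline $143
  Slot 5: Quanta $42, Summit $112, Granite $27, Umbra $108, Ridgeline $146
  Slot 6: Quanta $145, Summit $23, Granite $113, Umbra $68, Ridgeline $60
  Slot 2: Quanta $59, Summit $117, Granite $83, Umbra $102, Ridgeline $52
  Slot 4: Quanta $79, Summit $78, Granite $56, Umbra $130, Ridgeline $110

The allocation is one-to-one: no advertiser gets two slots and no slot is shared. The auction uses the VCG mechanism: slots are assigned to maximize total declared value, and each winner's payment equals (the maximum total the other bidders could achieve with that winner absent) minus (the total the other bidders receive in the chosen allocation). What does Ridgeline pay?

Ridgeline pays $2.

Efficient allocation: Quanta→Slot 3 ($108), Summit→Slot 2 ($117), Granite→Slot 6 ($113), Umbra→Slot 4 ($130), Ridgeline→Slot 5 ($146); total welfare W = $614.
Ridgeline receives Slot 5 at value $146, so the others get W − 146 = $468.
Without Ridgeline: best allocation of the remaining 4 bidders over all 5 slots is Quanta→Slot 6 ($145), Summit→Slot 5 ($112), Granite→Slot 2 ($83), Umbra→Slot 4 ($130), total $470.
VCG payment = (others' best without Ridgeline) − (others' welfare with Ridgeline) = 470 − 468 = $2.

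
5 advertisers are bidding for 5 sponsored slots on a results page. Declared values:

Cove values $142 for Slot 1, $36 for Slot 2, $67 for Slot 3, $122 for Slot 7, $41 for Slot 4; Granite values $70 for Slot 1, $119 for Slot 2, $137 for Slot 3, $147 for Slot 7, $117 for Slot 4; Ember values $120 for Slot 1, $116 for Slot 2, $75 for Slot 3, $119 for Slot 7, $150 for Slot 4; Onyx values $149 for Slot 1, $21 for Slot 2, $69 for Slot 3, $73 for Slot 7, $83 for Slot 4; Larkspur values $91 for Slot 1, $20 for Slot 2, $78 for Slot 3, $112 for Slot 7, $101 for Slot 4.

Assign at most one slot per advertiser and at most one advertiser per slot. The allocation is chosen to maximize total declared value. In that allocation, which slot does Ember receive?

Ember receives Slot 2.

This is a one-to-one assignment (maximum-weight bipartite matching).
Optimal: Cove→Slot 7 ($122), Granite→Slot 3 ($137), Ember→Slot 2 ($116), Onyx→Slot 1 ($149), Larkspur→Slot 4 ($101) — total 122+137+116+149+101 = $625.
Row-greedy (each advertiser in turn takes its best remaining slot) gives $528, worse by 97.
Next-best assignment: Cove→Slot 7, Granite→Slot 2, Ember→Slot 4, Onyx→Slot 1, Larkspur→Slot 3 = $618.
Swapping Onyx↔Granite (Onyx→Slot 3 $69, Granite→Slot 1 $70) loses 147.
Ember's own top slot is Slot 4 ($150), but forcing Ember→Slot 4 and reassigning the rest optimally gives only $618 — worse by 7.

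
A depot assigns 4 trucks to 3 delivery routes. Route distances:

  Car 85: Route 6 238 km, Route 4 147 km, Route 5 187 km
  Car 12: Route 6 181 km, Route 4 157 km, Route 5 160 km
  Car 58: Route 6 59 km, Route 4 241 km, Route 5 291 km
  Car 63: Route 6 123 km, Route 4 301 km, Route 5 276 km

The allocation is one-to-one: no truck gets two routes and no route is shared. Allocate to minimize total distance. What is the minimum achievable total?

Optimal: Car 58→Route 6 (59 km), Car 85→Route 4 (147 km), Car 12→Route 5 (160 km) — total 59+147+160 = 366 km.
Swapping Car 12↔Car 58 (Car 12→Route 6 181 km, Car 58→Route 5 291 km) adds 253.

Minimum total: 366 km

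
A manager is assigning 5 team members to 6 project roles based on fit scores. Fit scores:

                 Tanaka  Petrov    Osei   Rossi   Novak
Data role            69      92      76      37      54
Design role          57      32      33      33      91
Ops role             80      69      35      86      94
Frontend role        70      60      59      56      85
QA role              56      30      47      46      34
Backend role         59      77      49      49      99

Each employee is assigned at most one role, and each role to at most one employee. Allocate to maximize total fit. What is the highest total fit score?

Optimal: Tanaka→Frontend role (70 pts), Petrov→Backend role (77 pts), Osei→Data role (76 pts), Rossi→Ops role (86 pts), Novak→Design role (91 pts) — total 70+77+76+86+91 = 400 pts.
Column-greedy (each role in turn goes to its best remaining employee) gives 386 pts, worse by 14.

Max total: 400 pts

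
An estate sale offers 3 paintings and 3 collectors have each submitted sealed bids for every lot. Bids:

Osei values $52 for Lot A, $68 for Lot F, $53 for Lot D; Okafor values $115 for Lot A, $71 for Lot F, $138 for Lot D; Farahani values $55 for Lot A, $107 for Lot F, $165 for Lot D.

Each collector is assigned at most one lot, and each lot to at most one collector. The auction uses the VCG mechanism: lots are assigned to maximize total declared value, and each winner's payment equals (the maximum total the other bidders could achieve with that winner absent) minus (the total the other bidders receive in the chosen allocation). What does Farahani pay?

Farahani pays $23.

Efficient allocation: Osei→Lot F ($68), Okafor→Lot A ($115), Farahani→Lot D ($165); total welfare W = $348.
Farahani receives Lot D at value $165, so the others get W − 165 = $183.
Without Farahani: best allocation of the remaining 2 bidders over all 3 lots is Osei→Lot F ($68), Okafor→Lot D ($138), total $206.
VCG payment = (others' best without Farahani) − (others' welfare with Farahani) = 206 − 183 = $23.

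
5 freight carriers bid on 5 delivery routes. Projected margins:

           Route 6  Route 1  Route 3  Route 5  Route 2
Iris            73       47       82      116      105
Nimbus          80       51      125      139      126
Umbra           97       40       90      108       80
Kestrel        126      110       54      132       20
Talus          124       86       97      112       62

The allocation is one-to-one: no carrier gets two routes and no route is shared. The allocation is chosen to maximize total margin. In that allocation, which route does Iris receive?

Optimal: Iris→Route 2 ($105k), Nimbus→Route 3 ($125k), Umbra→Route 5 ($108k), Kestrel→Route 1 ($110k), Talus→Route 6 ($124k) — total 105+125+108+110+124 = $572k.
Swapping Umbra↔Nimbus (Umbra→Route 3 $90k, Nimbus→Route 5 $139k) loses 4.
Iris's own top route is Route 5 ($116k), but forcing Iris→Route 5 and reassigning the rest optimally gives only $566k — worse by 6.

Iris receives Route 2.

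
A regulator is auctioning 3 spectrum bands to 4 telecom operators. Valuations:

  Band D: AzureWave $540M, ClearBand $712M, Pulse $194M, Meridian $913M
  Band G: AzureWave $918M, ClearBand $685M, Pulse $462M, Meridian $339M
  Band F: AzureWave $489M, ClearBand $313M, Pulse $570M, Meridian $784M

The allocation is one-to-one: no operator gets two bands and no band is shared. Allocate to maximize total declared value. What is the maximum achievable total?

Optimal: ClearBand→Band D ($712M), AzureWave→Band G ($918M), Meridian→Band F ($784M) — total 712+918+784 = $2414M.
Column-greedy (each band in turn goes to its best remaining operator) gives $2401M, worse by 13.
Checked against all permutations: $2414M is optimal.

Maximum total: $2414M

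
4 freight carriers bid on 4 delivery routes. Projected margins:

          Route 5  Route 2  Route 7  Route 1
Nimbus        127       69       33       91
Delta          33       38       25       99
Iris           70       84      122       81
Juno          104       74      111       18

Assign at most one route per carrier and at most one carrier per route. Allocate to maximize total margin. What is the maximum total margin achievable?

Max total: $422k

Treat this as an assignment problem: match each carrier to one route.
Optimal: Nimbus→Route 5 ($127k), Delta→Route 1 ($99k), Iris→Route 7 ($122k), Juno→Route 2 ($74k) — total 127+99+122+74 = $422k.
Column-greedy (each route in turn goes to its best remaining carrier) gives $421k, worse by 1.
Next-best assignment: Nimbus→Route 5, Delta→Route 1, Iris→Route 2, Juno→Route 7 = $421k.
Checked against all permutations: $422k is optimal.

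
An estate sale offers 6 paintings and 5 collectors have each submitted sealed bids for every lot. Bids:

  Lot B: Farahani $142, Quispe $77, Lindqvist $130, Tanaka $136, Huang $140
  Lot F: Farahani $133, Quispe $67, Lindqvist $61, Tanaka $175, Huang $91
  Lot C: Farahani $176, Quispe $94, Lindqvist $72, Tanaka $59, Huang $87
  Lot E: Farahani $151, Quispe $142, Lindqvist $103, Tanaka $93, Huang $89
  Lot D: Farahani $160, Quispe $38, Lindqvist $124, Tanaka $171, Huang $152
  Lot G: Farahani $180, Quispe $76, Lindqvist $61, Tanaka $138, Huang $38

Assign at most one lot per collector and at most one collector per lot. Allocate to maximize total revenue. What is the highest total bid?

Optimal: Farahani→Lot G ($180), Quispe→Lot E ($142), Lindqvist→Lot B ($130), Tanaka→Lot F ($175), Huang→Lot D ($152) — total 180+142+130+175+152 = $779.
Column-greedy (each lot in turn goes to its best remaining collector) gives $666, worse by 113.
Next-best assignment: Farahani→Lot C, Quispe→Lot E, Lindqvist→Lot B, Tanaka→Lot F, Huang→Lot D = $775.
Swapping Huang↔Tanaka (Huang→Lot F $91, Tanaka→Lot D $171) loses 65.

Max total: $779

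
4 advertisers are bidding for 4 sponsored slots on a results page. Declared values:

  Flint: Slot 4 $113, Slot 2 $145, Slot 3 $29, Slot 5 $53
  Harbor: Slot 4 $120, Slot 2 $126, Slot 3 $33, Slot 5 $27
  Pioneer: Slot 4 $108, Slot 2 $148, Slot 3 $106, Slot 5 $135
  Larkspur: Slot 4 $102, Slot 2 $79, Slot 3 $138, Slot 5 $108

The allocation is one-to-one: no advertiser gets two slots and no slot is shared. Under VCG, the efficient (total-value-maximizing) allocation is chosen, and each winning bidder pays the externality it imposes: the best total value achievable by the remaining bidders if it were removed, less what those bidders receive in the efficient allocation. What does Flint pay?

Flint pays $13.

Efficient allocation: Flint→Slot 2 ($145), Harbor→Slot 4 ($120), Pioneer→Slot 5 ($135), Larkspur→Slot 3 ($138); total welfare W = $538.
Flint receives Slot 2 at value $145, so the others get W − 145 = $393.
Without Flint: best allocation of the remaining 3 bidders over all 4 slots is Harbor→Slot 4 ($120), Pioneer→Slot 2 ($148), Larkspur→Slot 3 ($138), total $406.
VCG payment = (others' best without Flint) − (others' welfare with Flint) = 406 − 393 = $13.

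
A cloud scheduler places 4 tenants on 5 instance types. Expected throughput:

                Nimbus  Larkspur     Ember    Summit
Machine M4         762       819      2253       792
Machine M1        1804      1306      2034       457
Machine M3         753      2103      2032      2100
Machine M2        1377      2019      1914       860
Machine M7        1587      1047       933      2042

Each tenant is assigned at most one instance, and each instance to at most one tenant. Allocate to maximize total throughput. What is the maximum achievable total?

This is the linear assignment problem.
Optimal: Nimbus→Machine M1 (1804 ops/s), Larkspur→Machine M3 (2103 ops/s), Ember→Machine M4 (2253 ops/s), Summit→Machine M7 (2042 ops/s) — total 1804+2103+2253+2042 = 8202 ops/s.
Swapping Summit↔Ember (Summit→Machine M4 792 ops/s, Ember→Machine M7 933 ops/s) loses 2570.

Maximum total: 8202 ops/s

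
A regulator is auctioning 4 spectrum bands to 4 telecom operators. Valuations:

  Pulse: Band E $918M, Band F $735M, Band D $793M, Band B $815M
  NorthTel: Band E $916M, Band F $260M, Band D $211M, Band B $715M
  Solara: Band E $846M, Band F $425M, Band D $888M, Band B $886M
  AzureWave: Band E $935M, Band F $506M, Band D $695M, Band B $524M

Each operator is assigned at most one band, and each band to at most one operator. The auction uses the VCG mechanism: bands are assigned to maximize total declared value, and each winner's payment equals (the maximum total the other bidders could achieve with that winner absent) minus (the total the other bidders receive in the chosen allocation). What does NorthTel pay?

NorthTel pays $80M.

Efficient allocation: Pulse→Band F ($735M), NorthTel→Band B ($715M), Solara→Band D ($888M), AzureWave→Band E ($935M); total welfare W = $3273M.
NorthTel receives Band B at value $715M, so the others get W − 715 = $2558M.
Without NorthTel: best allocation of the remaining 3 bidders over all 4 bands is Pulse→Band B ($815M), Solara→Band D ($888M), AzureWave→Band E ($935M), total $2638M.
VCG payment = (others' best without NorthTel) − (others' welfare with NorthTel) = 2638 − 2558 = $80M.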